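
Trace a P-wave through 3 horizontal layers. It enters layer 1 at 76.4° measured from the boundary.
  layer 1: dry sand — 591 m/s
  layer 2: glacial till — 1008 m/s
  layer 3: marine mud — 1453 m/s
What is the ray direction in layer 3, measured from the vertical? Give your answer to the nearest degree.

From the normal: θ₁ = 90° − 76.4° = 13.6°.
Snell's law across each interface conserves sin θ / V, so sin θ_3 = V_3·sin θ₁/V₁.
sin θ_3 = 1453 × sin 13.6° / 591 = 0.5781.
θ_3 = arcsin 0.5781 = 35.32°.

35°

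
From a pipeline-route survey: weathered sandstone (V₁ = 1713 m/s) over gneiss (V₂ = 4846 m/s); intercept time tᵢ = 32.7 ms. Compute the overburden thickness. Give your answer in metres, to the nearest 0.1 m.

h = tᵢ·V₁·V₂ / (2·√(V₂²−V₁²)).
√(V₂²−V₁²) = √(4846² − 1713²) = 4533.1 m/s.
h = 0.0327 s × 1713 × 4846 / (2 × 4533.1) = 29.94 m.

29.9 m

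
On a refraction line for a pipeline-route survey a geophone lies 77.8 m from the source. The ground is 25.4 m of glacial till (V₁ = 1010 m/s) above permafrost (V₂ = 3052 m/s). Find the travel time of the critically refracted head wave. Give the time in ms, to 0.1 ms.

θ_c = arcsin(V₁/V₂) = arcsin(1010/3052) = 19.33°, cos θ_c = 0.9437.
Intercept time tᵢ = 2h cos θ_c / V₁ = 2·25.4·0.9437/1010 = 0.04746 s.
t = x/V₂ + tᵢ = 77.8/3052 + 0.04746 = 0.07295 s.

73.0 ms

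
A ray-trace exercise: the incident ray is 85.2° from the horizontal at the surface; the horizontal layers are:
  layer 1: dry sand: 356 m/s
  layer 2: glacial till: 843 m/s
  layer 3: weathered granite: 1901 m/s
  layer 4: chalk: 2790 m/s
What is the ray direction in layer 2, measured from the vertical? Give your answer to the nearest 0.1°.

From the normal: θ₁ = 90° − 85.2° = 4.8°.
Ray parameter p = sin 4.8° / 356 = 2.3505e-04 s/m.
sin θ_2 = p·V_2 = 2.3505e-04 × 843 = 0.1981.
θ_2 = arcsin 0.1981 = 11.43°.

11.4°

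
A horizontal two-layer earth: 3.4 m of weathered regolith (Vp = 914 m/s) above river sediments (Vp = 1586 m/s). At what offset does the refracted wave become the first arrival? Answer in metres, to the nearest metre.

13 m

θ_c = arcsin(914/1586) = 35.19°, so cos θ_c = 0.8172 and tᵢ = 2h cos θ_c/V₁ = 0.0061 s.
At crossover x/V₁ = x/V₂ + tᵢ ⇒ x = tᵢ/(1/V₁ − 1/V₂) = 0.00608/(1.0941e-03 − 6.3052e-04) = 13.12 m.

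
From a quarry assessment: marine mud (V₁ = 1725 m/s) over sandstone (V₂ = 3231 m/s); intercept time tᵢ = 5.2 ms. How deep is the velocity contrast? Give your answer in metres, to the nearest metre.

5 m

θ_c = arcsin(1725/3231) = 32.27°; cos θ_c = 0.8456.
tᵢ = 2h cos θ_c/V₁ ⇒ h = tᵢ·V₁/(2 cos θ_c) = 0.0052·1725/(2·0.8456) = 5.30 m.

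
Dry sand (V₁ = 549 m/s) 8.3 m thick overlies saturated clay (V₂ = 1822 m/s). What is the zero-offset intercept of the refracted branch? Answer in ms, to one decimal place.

tᵢ = 2h·√(V₂²−V₁²)/(V₁V₂).
√(V₂²−V₁²) = √(1822²−549²) = 1737.3 m/s.
tᵢ = 2·8.3·1737.3/(549·1822) = 0.02883 s.

28.8 ms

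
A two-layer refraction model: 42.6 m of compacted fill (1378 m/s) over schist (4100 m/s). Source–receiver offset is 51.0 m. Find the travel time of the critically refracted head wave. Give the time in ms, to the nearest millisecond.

θ_c = arcsin(V₁/V₂) = arcsin(1378/4100) = 19.64°, cos θ_c = 0.9418.
Intercept time tᵢ = 2h cos θ_c / V₁ = 2·42.6·0.9418/1378 = 0.05823 s.
t = x/V₂ + tᵢ = 51.0/4100 + 0.05823 = 0.07067 s.

71 ms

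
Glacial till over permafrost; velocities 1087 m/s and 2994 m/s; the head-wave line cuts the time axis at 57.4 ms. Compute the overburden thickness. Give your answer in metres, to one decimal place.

h = tᵢ·V₁·V₂ / (2·√(V₂²−V₁²)).
√(V₂²−V₁²) = √(2994² − 1087²) = 2789.7 m/s.
h = 0.0574 s × 1087 × 2994 / (2 × 2789.7) = 33.48 m.

33.5 m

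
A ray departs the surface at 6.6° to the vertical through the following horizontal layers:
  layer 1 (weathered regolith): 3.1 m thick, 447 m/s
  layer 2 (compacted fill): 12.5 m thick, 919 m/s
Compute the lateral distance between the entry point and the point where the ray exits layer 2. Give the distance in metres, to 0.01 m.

3.40 m

Apply Snell's law at each interface; in layer i the horizontal offset is hᵢ·tan θᵢ.
Layer 1: θ = 6.60°; offset = 3.1·tan 6.60° = 0.3587 m.
Layer 2: sin θ = 919·sin 6.6°/447 = 0.2363, θ = 13.67°; offset = 12.5·tan 13.67° = 3.0399 m.
Summing the layer offsets gives 3.3986 m.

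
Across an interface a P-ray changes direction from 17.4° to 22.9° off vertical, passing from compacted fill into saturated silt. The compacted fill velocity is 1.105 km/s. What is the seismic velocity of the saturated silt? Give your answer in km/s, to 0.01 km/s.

sin 17.4° = 0.2990; sin 22.9° = 0.3891.
V₂ = V₁·(sin θ₂/sin θ₁) = 1.105·(0.3891/0.2990) = 1.44 km/s.

1.44 km/s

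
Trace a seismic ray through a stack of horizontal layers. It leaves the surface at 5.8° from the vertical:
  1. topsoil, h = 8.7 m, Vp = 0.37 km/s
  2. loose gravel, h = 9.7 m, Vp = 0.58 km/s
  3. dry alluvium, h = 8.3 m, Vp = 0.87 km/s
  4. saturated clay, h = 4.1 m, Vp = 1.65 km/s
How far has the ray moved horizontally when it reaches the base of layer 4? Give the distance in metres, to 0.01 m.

Apply Snell's law at each interface; in layer i the horizontal offset is hᵢ·tan θᵢ.
Layer 1: θ = 5.80°; offset = 8.7·tan 5.80° = 0.8837 m.
Layer 2: sin θ = 0.58·sin 5.8°/0.37 = 0.1584, θ = 9.11°; offset = 9.7·tan 9.11° = 1.5563 m.
Layer 3: sin θ = 0.87·sin 5.8°/0.37 = 0.2376, θ = 13.75°; offset = 8.3·tan 13.75° = 2.0304 m.
Layer 4: sin θ = 1.65·sin 5.8°/0.37 = 0.4507, θ = 26.79°; offset = 4.1·tan 26.79° = 2.0698 m.
Total horizontal offset = 6.5401 m.

6.54 m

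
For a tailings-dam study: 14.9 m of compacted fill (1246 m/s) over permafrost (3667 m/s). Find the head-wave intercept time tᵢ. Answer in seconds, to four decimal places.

θ_c = arcsin(V₁/V₂) = arcsin(1246/3667) = 19.86°; cos θ_c = 0.9405.
tᵢ = 2h·cos θ_c / V₁ = 2·14.9·0.9405 / 1246 = 0.02249 s.

0.0225 s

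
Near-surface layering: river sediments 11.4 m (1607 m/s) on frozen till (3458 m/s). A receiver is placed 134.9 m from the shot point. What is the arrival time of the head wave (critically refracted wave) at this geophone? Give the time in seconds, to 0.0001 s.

t = x/V₂ + 2h·√(V₂²−V₁²)/(V₁V₂).
√(V₂²−V₁²) = √(3458²−1607²) = 3061.9 m/s; delay term = 2·11.4·3061.9/(1607·3458) = 0.01256 s.
t = 134.9/3458 + 0.01256 = 0.05157 s.

0.0516 s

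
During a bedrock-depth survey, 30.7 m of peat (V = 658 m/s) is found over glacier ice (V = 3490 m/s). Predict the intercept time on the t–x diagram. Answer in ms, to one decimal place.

tᵢ = 2h·√(V₂²−V₁²)/(V₁V₂).
√(V₂²−V₁²) = √(3490²−658²) = 3427.4 m/s.
tᵢ = 2·30.7·3427.4/(658·3490) = 0.09164 s.

91.6 ms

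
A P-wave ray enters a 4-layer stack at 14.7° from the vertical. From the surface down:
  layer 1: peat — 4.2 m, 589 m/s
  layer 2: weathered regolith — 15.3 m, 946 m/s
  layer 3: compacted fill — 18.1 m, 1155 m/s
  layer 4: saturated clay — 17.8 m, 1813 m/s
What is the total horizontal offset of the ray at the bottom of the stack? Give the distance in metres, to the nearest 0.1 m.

Apply Snell's law at each interface; in layer i the horizontal offset is hᵢ·tan θᵢ.
Layer 1: θ = 14.70°; offset = 4.2·tan 14.70° = 1.102 m.
Layer 2: sin θ = 946·sin 14.7°/589 = 0.4076, θ = 24.05°; offset = 15.3·tan 24.05° = 6.829 m.
Layer 3: sin θ = 1155·sin 14.7°/589 = 0.4976, θ = 29.84°; offset = 18.1·tan 29.84° = 10.384 m.
Layer 4: sin θ = 1813·sin 14.7°/589 = 0.7811, θ = 51.36°; offset = 17.8·tan 51.36° = 22.266 m.
Σ offsets = 40.580 m.

40.6 m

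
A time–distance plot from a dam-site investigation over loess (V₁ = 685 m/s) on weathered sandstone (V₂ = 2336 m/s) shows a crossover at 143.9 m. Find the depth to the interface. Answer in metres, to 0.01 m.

x_cross = 2h·√((V₂+V₁)/(V₂−V₁)) → h = x_cross / (2·√((V₂+V₁)/(V₂−V₁))).
√((V₂+V₁)/(V₂−V₁)) = √((2336+685)/(2336−685)) = 1.3527.
h = 143.9 / (2·1.3527) = 53.19 m.

53.19 m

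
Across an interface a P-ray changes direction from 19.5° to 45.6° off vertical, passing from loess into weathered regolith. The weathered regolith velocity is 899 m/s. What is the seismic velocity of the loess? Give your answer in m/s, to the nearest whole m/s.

Snell's law: sin 19.5°/V₁ = sin 45.6°/V₂.
V₁ = V₂·sin 19.5°/sin 45.6° = 899 × 0.4672 = 420.02 m/s.

420 m/s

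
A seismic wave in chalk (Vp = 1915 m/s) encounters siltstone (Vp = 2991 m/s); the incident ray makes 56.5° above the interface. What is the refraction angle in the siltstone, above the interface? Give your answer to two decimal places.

30.45°

Angle from the normal: 90° − 56.5° = 33.5°.
sin θ₁/V₁ = sin θ₂/V₂ ⇒ sin θ₂ = 2991·sin 33.5°/1915 = 2991·0.5519/1915 = 0.8621.
θ₂ = sin⁻¹(0.8621) = 59.55° (from vertical).
From the interface: 90° − 59.55° = 30.45°.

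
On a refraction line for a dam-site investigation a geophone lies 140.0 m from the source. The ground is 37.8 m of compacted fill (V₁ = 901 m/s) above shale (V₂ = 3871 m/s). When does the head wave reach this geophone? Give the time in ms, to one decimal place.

117.8 ms

t = x/V₂ + 2h·√(V₂²−V₁²)/(V₁V₂).
√(V₂²−V₁²) = √(3871²−901²) = 3764.7 m/s; delay term = 2·37.8·3764.7/(901·3871) = 0.08160 s.
t = 140.0/3871 + 0.08160 = 0.11777 s.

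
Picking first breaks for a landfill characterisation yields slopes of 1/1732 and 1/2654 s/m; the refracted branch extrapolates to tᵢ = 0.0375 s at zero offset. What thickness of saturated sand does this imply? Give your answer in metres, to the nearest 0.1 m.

42.9 m

θ_c = arcsin(1732/2654) = 40.74°; cos θ_c = 0.7577.
tᵢ = 2h cos θ_c/V₁ ⇒ h = tᵢ·V₁/(2 cos θ_c) = 0.0375·1732/(2·0.7577) = 42.86 m.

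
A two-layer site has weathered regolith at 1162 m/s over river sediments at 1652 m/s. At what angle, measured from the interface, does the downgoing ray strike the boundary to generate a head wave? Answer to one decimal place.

45.3°

Critical incidence: sin θ_c = V₁/V₂ = 1162/1652 = 0.7034.
θ_c = arcsin 0.7034 = 44.70°.
Measured from the interface: 90° − 44.70° = 45.30°.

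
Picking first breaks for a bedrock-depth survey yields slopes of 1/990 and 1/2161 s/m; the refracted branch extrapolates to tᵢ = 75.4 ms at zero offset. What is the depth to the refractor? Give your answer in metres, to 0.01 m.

h = tᵢ·V₁·V₂ / (2·√(V₂²−V₁²)).
√(V₂²−V₁²) = √(2161² − 990²) = 1920.9 m/s.
h = 0.0754 s × 990 × 2161 / (2 × 1920.9) = 41.99 m.

41.99 m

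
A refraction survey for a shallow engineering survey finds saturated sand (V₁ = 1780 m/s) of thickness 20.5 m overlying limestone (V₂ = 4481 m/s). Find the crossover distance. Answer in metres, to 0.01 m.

x_cross = 2h·√((V₂+V₁)/(V₂−V₁)).
(V₂+V₁)/(V₂−V₁) = (4481+1780)/(4481−1780) = 2.3180; √ = 1.5225.
x_cross = 2·20.5·1.5225 = 62.42 m.

62.42 m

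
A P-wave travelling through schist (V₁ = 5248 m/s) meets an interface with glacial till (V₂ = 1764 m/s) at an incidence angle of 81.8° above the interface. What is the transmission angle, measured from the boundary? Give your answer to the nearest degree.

87°

Convert to the normal: θ₁ = 90° − 81.8° = 8.2°.
sin θ₁/V₁ = sin θ₂/V₂ ⇒ sin θ₂ = 1764·sin 8.2°/5248 = 1764·0.1426/5248 = 0.0479.
θ₂ = sin⁻¹(0.0479) = 2.75° (from vertical).
From the interface: 90° − 2.75° = 87.25°.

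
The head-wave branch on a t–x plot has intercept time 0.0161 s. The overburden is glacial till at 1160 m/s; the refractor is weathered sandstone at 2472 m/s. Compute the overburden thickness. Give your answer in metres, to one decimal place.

10.6 m

θ_c = arcsin(1160/2472) = 27.99°; cos θ_c = 0.8831.
tᵢ = 2h cos θ_c/V₁ ⇒ h = tᵢ·V₁/(2 cos θ_c) = 0.0161·1160/(2·0.8831) = 10.57 m.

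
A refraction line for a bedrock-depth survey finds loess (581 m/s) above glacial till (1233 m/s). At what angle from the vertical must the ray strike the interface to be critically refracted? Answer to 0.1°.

Critical incidence: sin θ_c = V₁/V₂ = 581/1233 = 0.4712.
θ_c = arcsin 0.4712 = 28.11°.

28.1°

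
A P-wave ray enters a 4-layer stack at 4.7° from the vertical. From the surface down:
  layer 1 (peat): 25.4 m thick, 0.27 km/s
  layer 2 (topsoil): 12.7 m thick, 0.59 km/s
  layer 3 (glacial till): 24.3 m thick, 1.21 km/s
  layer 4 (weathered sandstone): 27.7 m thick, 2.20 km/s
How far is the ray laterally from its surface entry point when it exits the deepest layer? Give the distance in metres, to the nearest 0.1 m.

38.8 m

p = sin θ₁/V₁ = sin 4.7°/0.27 = 3.0348e-01 s/km is conserved through the stack.
Layer 1: θ = 4.70°; offset = 25.4·tan 4.70° = 2.088 m.
Layer 2: sin θ = p·0.59 = 0.1791 → θ = 10.31°; offset = 12.7·tan 10.31° = 2.311 m.
Layer 3: sin θ = p·1.21 = 0.3672 → θ = 21.54°; offset = 24.3·tan 21.54° = 9.593 m.
Layer 4: sin θ = p·2.20 = 0.6676 → θ = 41.89°; offset = 27.7·tan 41.89° = 24.841 m.
Σ offsets = 38.834 m.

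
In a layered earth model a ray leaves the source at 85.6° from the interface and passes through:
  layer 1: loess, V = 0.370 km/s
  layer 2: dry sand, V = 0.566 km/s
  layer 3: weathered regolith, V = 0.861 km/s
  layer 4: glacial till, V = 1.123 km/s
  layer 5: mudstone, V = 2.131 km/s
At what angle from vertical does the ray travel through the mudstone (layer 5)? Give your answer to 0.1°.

From the normal: θ₁ = 90° − 85.6° = 4.4°.
Ray parameter p = sin 4.4° / 0.370 = 2.0735e-01 s/km.
sin θ_5 = p·V_5 = 2.0735e-01 × 2.131 = 0.4419.
θ_5 = arcsin 0.4419 = 26.22°.

26.2°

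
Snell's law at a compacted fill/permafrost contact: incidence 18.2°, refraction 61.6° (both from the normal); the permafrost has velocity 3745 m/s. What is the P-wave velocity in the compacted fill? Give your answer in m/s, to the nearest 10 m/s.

Snell's law: sin 18.2°/V₁ = sin 61.6°/V₂.
V₁ = V₂·sin 18.2°/sin 61.6° = 3745 × 0.3551 = 1329.73 m/s.

1330 m/s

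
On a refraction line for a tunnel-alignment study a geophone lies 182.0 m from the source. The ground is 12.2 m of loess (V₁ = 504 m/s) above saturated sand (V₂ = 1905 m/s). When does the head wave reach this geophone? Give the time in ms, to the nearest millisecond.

t = x/V₂ + 2h·√(V₂²−V₁²)/(V₁V₂).
√(V₂²−V₁²) = √(1905²−504²) = 1837.1 m/s; delay term = 2·12.2·1837.1/(504·1905) = 0.04669 s.
t = 182.0/1905 + 0.04669 = 0.14223 s.

142 ms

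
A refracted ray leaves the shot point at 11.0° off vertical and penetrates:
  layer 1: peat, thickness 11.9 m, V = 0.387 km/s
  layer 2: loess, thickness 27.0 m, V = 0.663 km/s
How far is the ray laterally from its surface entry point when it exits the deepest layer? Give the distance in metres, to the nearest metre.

12 m

Apply Snell's law at each interface; in layer i the horizontal offset is hᵢ·tan θᵢ.
Layer 1: θ = 11.00°; offset = 11.9·tan 11.00° = 2.313 m.
Layer 2: sin θ = 0.663·sin 11.0°/0.387 = 0.3269, θ = 19.08°; offset = 27.0·tan 19.08° = 9.339 m.
Total horizontal offset = 11.652 m.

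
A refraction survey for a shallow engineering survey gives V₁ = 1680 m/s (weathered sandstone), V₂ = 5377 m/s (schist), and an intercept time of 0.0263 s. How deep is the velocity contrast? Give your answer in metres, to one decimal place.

23.3 m

h = tᵢ·V₁·V₂ / (2·√(V₂²−V₁²)).
√(V₂²−V₁²) = √(5377² − 1680²) = 5107.8 m/s.
h = 0.0263 s × 1680 × 5377 / (2 × 5107.8) = 23.26 m.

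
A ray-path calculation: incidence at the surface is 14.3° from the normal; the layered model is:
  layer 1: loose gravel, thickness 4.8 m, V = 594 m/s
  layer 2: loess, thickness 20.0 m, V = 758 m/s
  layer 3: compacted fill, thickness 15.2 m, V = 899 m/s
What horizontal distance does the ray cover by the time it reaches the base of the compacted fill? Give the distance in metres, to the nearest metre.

14 m

Apply Snell's law at each interface; in layer i the horizontal offset is hᵢ·tan θᵢ.
Layer 1: θ = 14.30°; offset = 4.8·tan 14.30° = 1.224 m.
Layer 2: sin θ = 758·sin 14.3°/594 = 0.3152, θ = 18.37°; offset = 20.0·tan 18.37° = 6.642 m.
Layer 3: sin θ = 899·sin 14.3°/594 = 0.3738, θ = 21.95°; offset = 15.2·tan 21.95° = 6.126 m.
Summing the layer offsets gives 13.992 m.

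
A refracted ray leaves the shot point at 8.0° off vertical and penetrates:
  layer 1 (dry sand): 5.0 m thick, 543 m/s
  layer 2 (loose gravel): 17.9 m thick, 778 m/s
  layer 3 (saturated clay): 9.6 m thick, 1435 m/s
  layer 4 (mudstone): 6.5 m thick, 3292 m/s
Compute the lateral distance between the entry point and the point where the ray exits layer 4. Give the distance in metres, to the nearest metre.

Apply Snell's law at each interface; in layer i the horizontal offset is hᵢ·tan θᵢ.
Layer 1: θ = 8.00°; offset = 5.0·tan 8.00° = 0.703 m.
Layer 2: sin θ = 778·sin 8.0°/543 = 0.1994, θ = 11.50°; offset = 17.9·tan 11.50° = 3.642 m.
Layer 3: sin θ = 1435·sin 8.0°/543 = 0.3678, θ = 21.58°; offset = 9.6·tan 21.58° = 3.797 m.
Layer 4: sin θ = 3292·sin 8.0°/543 = 0.8438, θ = 57.54°; offset = 6.5·tan 57.54° = 10.218 m.
Σ offsets = 18.360 m.

18 m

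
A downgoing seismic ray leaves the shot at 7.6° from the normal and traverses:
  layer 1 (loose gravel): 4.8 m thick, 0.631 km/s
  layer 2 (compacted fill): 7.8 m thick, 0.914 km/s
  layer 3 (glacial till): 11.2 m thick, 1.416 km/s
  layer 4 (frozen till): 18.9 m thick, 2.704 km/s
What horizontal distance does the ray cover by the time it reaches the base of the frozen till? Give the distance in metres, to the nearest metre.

Ray parameter p = sin 7.6° / 0.631 km/s = 2.0960e-01 s/km.
Layer 1: θ = 7.60°; offset = 4.8·tan 7.60° = 0.640 m.
Layer 2: sin θ = p·0.914 = 0.1916 → θ = 11.04°; offset = 7.8·tan 11.04° = 1.522 m.
Layer 3: sin θ = p·1.416 = 0.2968 → θ = 17.26°; offset = 11.2·tan 17.26° = 3.481 m.
Layer 4: sin θ = p·2.704 = 0.5668 → θ = 34.52°; offset = 18.9·tan 34.52° = 13.001 m.
Σ offsets = 18.645 m.

19 m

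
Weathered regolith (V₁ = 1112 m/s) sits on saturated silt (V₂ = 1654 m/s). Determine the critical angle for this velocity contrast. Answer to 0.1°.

42.2°

At critical incidence the refracted ray runs along the interface (θ₂ = 90°), so sin θ_c = V₁/V₂.
θ_c = arcsin(1112/1654) = arcsin 0.6723 = 42.25°.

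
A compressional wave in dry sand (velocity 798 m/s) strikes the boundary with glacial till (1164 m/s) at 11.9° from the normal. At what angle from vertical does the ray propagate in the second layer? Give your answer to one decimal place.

Snell's law: sin θ₂ = (V₂/V₁)·sin θ₁ = (1164/798)·sin 11.9° = 0.3008.
θ₂ = arcsin 0.3008 = 17.50° from the normal.

17.5°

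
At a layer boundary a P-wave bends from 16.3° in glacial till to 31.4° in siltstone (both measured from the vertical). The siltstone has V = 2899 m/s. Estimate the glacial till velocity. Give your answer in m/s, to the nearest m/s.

1562 m/s

Snell's law: sin 16.3°/V₁ = sin 31.4°/V₂.
V₁ = V₂·sin 16.3°/sin 31.4° = 2899 × 0.5387 = 1561.68 m/s.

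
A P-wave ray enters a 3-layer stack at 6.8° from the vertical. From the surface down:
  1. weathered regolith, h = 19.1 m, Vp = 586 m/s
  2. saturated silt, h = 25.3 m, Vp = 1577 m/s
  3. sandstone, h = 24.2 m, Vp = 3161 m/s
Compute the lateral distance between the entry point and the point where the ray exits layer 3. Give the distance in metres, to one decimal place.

30.9 m

Apply Snell's law at each interface; in layer i the horizontal offset is hᵢ·tan θᵢ.
Layer 1: θ = 6.80°; offset = 19.1·tan 6.80° = 2.278 m.
Layer 2: sin θ = 1577·sin 6.8°/586 = 0.3186, θ = 18.58°; offset = 25.3·tan 18.58° = 8.505 m.
Layer 3: sin θ = 3161·sin 6.8°/586 = 0.6387, θ = 39.69°; offset = 24.2·tan 39.69° = 20.087 m.
Summing the layer offsets gives 30.870 m.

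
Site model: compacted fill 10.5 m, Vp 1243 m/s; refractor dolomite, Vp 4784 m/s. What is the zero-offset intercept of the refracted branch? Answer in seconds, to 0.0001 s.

θ_c = arcsin(V₁/V₂) = arcsin(1243/4784) = 15.06°; cos θ_c = 0.9657.
tᵢ = 2h·cos θ_c / V₁ = 2·10.5·0.9657 / 1243 = 0.01631 s.

0.0163 s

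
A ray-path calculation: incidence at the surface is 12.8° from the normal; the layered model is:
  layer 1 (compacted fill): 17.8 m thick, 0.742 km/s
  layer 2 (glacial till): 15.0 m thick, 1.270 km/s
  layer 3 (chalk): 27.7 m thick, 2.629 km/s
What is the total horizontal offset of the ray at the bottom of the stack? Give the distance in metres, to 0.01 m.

Ray parameter p = sin 12.8° / 0.742 km/s = 2.9858e-01 s/km.
Layer 1: θ = 12.80°; offset = 17.8·tan 12.80° = 4.0441 m.
Layer 2: sin θ = p·1.270 = 0.3792 → θ = 22.28°; offset = 15.0·tan 22.28° = 6.1471 m.
Layer 3: sin θ = p·2.629 = 0.7850 → θ = 51.72°; offset = 27.7·tan 51.72° = 35.0973 m.
Σ offsets = 45.2885 m.

45.29 m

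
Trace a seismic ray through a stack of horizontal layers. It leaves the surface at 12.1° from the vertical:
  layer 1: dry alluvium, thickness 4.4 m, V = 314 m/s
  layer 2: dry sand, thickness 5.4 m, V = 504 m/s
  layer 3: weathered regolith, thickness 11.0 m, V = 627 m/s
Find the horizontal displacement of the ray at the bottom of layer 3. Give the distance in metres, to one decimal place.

7.9 m

Ray parameter p = sin 12.1° / 314 m/s = 6.6758e-04 s/m.
Layer 1: θ = 12.10°; offset = 4.4·tan 12.10° = 0.943 m.
Layer 2: sin θ = p·504 = 0.3365 → θ = 19.66°; offset = 5.4·tan 19.66° = 1.929 m.
Layer 3: sin θ = p·627 = 0.4186 → θ = 24.74°; offset = 11.0·tan 24.74° = 5.070 m.
Σ offsets = 7.942 m.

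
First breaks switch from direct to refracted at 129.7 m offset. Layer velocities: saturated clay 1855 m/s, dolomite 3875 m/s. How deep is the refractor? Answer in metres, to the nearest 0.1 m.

h = (x_cross/2)·√((V₂−V₁)/(V₂+V₁)).
(V₂−V₁)/(V₂+V₁) = (3875−1855)/(3875+1855) = 0.3525; √ = 0.5937.
h = (129.7/2)·0.5937 = 38.50 m.

38.5 m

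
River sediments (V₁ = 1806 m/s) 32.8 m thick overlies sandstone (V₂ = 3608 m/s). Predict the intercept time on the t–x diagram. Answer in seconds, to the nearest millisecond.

0.031 s

θ_c = arcsin(V₁/V₂) = arcsin(1806/3608) = 30.04°; cos θ_c = 0.8657.
tᵢ = 2h·cos θ_c / V₁ = 2·32.8·0.8657 / 1806 = 0.03145 s.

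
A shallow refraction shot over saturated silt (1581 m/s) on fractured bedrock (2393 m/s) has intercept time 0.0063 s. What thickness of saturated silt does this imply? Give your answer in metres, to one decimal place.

6.6 m

h = tᵢ·V₁·V₂ / (2·√(V₂²−V₁²)).
√(V₂²−V₁²) = √(2393² − 1581²) = 1796.4 m/s.
h = 0.0063 s × 1581 × 2393 / (2 × 1796.4) = 6.63 m.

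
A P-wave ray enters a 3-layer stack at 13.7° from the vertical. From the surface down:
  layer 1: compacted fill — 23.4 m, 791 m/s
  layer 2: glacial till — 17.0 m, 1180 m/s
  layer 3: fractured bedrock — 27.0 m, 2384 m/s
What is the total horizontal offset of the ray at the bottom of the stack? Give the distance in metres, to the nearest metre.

40 m

p = sin θ₁/V₁ = sin 13.7°/791 = 2.9942e-04 s/m is conserved through the stack.
Layer 1: θ = 13.70°; offset = 23.4·tan 13.70° = 5.704 m.
Layer 2: sin θ = p·1180 = 0.3533 → θ = 20.69°; offset = 17.0·tan 20.69° = 6.420 m.
Layer 3: sin θ = p·2384 = 0.7138 → θ = 45.55°; offset = 27.0·tan 45.55° = 27.519 m.
Total horizontal offset = 39.644 m.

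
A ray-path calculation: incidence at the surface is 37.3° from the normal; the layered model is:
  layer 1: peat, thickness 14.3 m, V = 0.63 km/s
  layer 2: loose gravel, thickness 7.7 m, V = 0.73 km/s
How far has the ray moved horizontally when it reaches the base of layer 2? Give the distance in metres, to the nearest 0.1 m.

18.5 m

p = sin θ₁/V₁ = sin 37.3°/0.63 = 9.6189e-01 s/km is conserved through the stack.
Layer 1: θ = 37.30°; offset = 14.3·tan 37.30° = 10.894 m.
Layer 2: sin θ = p·0.73 = 0.7022 → θ = 44.60°; offset = 7.7·tan 44.60° = 7.594 m.
Total horizontal offset = 18.487 m.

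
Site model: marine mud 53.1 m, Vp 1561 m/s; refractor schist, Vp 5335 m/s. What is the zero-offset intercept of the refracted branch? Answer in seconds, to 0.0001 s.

θ_c = arcsin(V₁/V₂) = arcsin(1561/5335) = 17.01°; cos θ_c = 0.9562.
tᵢ = 2h·cos θ_c / V₁ = 2·53.1·0.9562 / 1561 = 0.06506 s.

0.0651 s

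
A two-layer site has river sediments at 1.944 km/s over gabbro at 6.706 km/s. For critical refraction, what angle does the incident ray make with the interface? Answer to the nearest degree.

Critical incidence: sin θ_c = V₁/V₂ = 1.944/6.706 = 0.2899.
θ_c = arcsin 0.2899 = 16.85°.
Measured from the interface: 90° − 16.85° = 73.15°.

73°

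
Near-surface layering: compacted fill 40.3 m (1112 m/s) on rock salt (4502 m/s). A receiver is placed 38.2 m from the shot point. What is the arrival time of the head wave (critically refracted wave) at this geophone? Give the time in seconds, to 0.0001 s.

t = x/V₂ + 2h·√(V₂²−V₁²)/(V₁V₂).
√(V₂²−V₁²) = √(4502²−1112²) = 4362.5 m/s; delay term = 2·40.3·4362.5/(1112·4502) = 0.07024 s.
t = 38.2/4502 + 0.07024 = 0.07872 s.

0.0787 s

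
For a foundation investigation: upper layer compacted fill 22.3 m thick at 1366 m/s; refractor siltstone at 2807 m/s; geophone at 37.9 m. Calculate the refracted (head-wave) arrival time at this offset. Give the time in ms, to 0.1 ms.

42.0 ms

t = x/V₂ + 2h·√(V₂²−V₁²)/(V₁V₂).
√(V₂²−V₁²) = √(2807²−1366²) = 2452.2 m/s; delay term = 2·22.3·2452.2/(1366·2807) = 0.02852 s.
t = 37.9/2807 + 0.02852 = 0.04203 s.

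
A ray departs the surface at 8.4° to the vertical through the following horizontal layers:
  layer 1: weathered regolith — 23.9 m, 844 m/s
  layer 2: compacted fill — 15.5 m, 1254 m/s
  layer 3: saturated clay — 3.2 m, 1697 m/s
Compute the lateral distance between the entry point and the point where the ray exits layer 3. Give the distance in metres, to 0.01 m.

Ray parameter p = sin 8.4° / 844 m/s = 1.7308e-04 s/m.
Layer 1: θ = 8.40°; offset = 23.9·tan 8.40° = 3.5292 m.
Layer 2: sin θ = p·1254 = 0.2170 → θ = 12.54°; offset = 15.5·tan 12.54° = 3.4464 m.
Layer 3: sin θ = p·1697 = 0.2937 → θ = 17.08°; offset = 3.2·tan 17.08° = 0.9833 m.
Total horizontal offset = 7.9589 m.

7.96 m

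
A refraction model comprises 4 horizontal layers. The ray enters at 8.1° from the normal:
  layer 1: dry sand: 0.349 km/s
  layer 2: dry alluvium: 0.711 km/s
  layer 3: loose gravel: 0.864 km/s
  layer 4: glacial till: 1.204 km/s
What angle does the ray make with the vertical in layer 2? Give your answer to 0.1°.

16.7°

Snell's law across each interface conserves sin θ / V, so sin θ_2 = V_2·sin θ₁/V₁.
sin θ_2 = 0.711 × sin 8.1° / 0.349 = 0.2871.
θ_2 = arcsin 0.2871 = 16.68°.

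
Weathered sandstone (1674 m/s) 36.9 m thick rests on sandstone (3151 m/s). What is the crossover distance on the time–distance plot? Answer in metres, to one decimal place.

θ_c = arcsin(1674/3151) = 32.09°, so cos θ_c = 0.8472 and tᵢ = 2h cos θ_c/V₁ = 0.0374 s.
At crossover x/V₁ = x/V₂ + tᵢ ⇒ x = tᵢ/(1/V₁ − 1/V₂) = 0.03735/(5.9737e-04 − 3.1736e-04) = 133.39 m.

133.4 m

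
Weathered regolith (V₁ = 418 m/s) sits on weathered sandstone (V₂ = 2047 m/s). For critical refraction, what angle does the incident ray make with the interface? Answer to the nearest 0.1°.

78.2°

At critical incidence the refracted ray runs along the interface (θ₂ = 90°), so sin θ_c = V₁/V₂.
θ_c = arcsin(418/2047) = arcsin 0.2042 = 11.78°.
Measured from the interface: 90° − 11.78° = 78.22°.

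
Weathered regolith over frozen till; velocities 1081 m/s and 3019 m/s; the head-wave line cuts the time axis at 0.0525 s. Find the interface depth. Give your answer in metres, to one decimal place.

30.4 m

h = tᵢ·V₁·V₂ / (2·√(V₂²−V₁²)).
√(V₂²−V₁²) = √(3019² − 1081²) = 2818.8 m/s.
h = 0.0525 s × 1081 × 3019 / (2 × 2818.8) = 30.39 m.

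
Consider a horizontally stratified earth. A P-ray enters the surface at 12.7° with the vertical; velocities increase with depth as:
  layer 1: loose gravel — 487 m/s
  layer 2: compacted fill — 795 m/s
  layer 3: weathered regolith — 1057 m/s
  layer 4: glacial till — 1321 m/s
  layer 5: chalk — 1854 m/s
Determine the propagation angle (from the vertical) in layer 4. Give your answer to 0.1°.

Ray parameter p = sin 12.7° / 487 = 4.5143e-04 s/m.
sin θ_4 = p·V_4 = 4.5143e-04 × 1321 = 0.5963.
θ_4 = arcsin 0.5963 = 36.61°.

36.6°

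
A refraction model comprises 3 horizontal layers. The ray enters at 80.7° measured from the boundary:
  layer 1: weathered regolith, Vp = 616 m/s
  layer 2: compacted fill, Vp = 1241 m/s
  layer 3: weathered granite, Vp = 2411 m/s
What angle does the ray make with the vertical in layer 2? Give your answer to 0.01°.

19.00°

From the normal: θ₁ = 90° − 80.7° = 9.3°.
Snell's law across each interface conserves sin θ / V, so sin θ_2 = V_2·sin θ₁/V₁.
sin θ_2 = 1241 × sin 9.3° / 616 = 0.3256.
θ_2 = arcsin 0.3256 = 19.00°.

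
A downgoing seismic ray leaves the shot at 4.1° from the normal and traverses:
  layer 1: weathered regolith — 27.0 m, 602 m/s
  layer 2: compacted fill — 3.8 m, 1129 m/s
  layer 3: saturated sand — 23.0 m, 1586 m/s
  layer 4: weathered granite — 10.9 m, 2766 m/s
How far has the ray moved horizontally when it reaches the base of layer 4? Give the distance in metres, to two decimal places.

Apply Snell's law at each interface; in layer i the horizontal offset is hᵢ·tan θᵢ.
Layer 1: θ = 4.10°; offset = 27.0·tan 4.10° = 1.9354 m.
Layer 2: sin θ = 1129·sin 4.1°/602 = 0.1341, θ = 7.71°; offset = 3.8·tan 7.71° = 0.5142 m.
Layer 3: sin θ = 1586·sin 4.1°/602 = 0.1884, θ = 10.86°; offset = 23.0·tan 10.86° = 4.4113 m.
Layer 4: sin θ = 2766·sin 4.1°/602 = 0.3285, θ = 19.18°; offset = 10.9·tan 19.18° = 3.7911 m.
Σ offsets = 10.6520 m.

10.65 m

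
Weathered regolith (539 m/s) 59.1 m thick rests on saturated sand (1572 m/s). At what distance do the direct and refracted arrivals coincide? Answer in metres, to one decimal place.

169.0 m

x_cross = 2h·√((V₂+V₁)/(V₂−V₁)).
(V₂+V₁)/(V₂−V₁) = (1572+539)/(1572−539) = 2.0436; √ = 1.4295.
x_cross = 2·59.1·1.4295 = 168.97 m.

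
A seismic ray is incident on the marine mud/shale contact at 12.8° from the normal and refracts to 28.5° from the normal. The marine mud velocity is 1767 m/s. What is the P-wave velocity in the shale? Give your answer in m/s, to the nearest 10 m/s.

sin 12.8° = 0.2215; sin 28.5° = 0.4772.
V₂ = V₁·(sin θ₂/sin θ₁) = 1767·(0.4772/0.2215) = 3805.67 m/s.

3810 m/s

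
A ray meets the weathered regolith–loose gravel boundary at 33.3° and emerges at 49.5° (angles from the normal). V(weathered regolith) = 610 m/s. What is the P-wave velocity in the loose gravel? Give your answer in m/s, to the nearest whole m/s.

Snell's law: sin 33.3°/V₁ = sin 49.5°/V₂.
V₂ = V₁·sin 49.5°/sin 33.3° = 610 × 1.3850 = 844.86 m/s.

845 m/s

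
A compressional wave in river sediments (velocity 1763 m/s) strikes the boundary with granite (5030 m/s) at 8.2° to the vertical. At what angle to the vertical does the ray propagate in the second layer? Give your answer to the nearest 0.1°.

Snell's law: sin θ₂ = (V₂/V₁)·sin θ₁ = (5030/1763)·sin 8.2° = 0.4069.
θ₂ = sin⁻¹(0.4069) = 24.01° (from vertical).

24.0°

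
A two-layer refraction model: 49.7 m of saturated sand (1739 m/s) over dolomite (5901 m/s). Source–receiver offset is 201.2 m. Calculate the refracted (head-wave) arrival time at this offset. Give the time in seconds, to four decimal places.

0.0887 s

t = x/V₂ + 2h·√(V₂²−V₁²)/(V₁V₂).
√(V₂²−V₁²) = √(5901²−1739²) = 5638.9 m/s; delay term = 2·49.7·5638.9/(1739·5901) = 0.05462 s.
t = 201.2/5901 + 0.05462 = 0.08872 s.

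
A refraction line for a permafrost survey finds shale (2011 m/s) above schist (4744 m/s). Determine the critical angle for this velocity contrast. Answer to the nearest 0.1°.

Critical incidence: sin θ_c = V₁/V₂ = 2011/4744 = 0.4239.
θ_c = arcsin 0.4239 = 25.08°.

25.1°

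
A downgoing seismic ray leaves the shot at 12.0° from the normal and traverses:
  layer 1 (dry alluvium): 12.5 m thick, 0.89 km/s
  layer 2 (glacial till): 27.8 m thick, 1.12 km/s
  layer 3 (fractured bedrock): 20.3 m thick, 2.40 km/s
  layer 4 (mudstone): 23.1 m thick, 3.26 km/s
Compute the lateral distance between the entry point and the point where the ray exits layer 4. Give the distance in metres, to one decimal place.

Ray parameter p = sin 12.0° / 0.89 km/s = 2.3361e-01 s/km.
Layer 1: θ = 12.00°; offset = 12.5·tan 12.00° = 2.657 m.
Layer 2: sin θ = p·1.12 = 0.2616 → θ = 15.17°; offset = 27.8·tan 15.17° = 7.536 m.
Layer 3: sin θ = p·2.40 = 0.5607 → θ = 34.10°; offset = 20.3·tan 34.10° = 13.745 m.
Layer 4: sin θ = p·3.26 = 0.7616 → θ = 49.60°; offset = 23.1·tan 49.60° = 27.145 m.
Summing the layer offsets gives 51.083 m.

51.1 m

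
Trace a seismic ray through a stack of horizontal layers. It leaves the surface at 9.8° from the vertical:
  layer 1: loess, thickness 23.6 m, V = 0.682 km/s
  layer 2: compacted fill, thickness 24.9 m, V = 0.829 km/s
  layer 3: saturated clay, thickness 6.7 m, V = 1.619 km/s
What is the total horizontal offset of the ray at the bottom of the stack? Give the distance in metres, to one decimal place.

Apply Snell's law at each interface; in layer i the horizontal offset is hᵢ·tan θᵢ.
Layer 1: θ = 9.80°; offset = 23.6·tan 9.80° = 4.076 m.
Layer 2: sin θ = 0.829·sin 9.8°/0.682 = 0.2069, θ = 11.94°; offset = 24.9·tan 11.94° = 5.266 m.
Layer 3: sin θ = 1.619·sin 9.8°/0.682 = 0.4041, θ = 23.83°; offset = 6.7·tan 23.83° = 2.960 m.
Σ offsets = 12.302 m.

12.3 m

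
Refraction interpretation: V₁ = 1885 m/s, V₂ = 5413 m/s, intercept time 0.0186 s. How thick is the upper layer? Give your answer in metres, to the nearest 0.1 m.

h = tᵢ·V₁·V₂ / (2·√(V₂²−V₁²)).
√(V₂²−V₁²) = √(5413² − 1885²) = 5074.2 m/s.
h = 0.0186 s × 1885 × 5413 / (2 × 5074.2) = 18.70 m.

18.7 m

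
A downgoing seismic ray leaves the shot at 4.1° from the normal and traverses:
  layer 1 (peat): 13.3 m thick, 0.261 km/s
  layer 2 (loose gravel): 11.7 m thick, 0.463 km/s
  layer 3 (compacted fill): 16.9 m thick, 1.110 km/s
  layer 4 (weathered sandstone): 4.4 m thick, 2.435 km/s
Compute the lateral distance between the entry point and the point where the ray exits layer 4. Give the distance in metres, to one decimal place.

Ray parameter p = sin 4.1° / 0.261 km/s = 2.7394e-01 s/km.
Layer 1: θ = 4.10°; offset = 13.3·tan 4.10° = 0.953 m.
Layer 2: sin θ = p·0.463 = 0.1268 → θ = 7.29°; offset = 11.7·tan 7.29° = 1.496 m.
Layer 3: sin θ = p·1.110 = 0.3041 → θ = 17.70°; offset = 16.9·tan 17.70° = 5.394 m.
Layer 4: sin θ = p·2.435 = 0.6670 → θ = 41.84°; offset = 4.4·tan 41.84° = 3.939 m.
Total horizontal offset = 11.783 m.

11.8 m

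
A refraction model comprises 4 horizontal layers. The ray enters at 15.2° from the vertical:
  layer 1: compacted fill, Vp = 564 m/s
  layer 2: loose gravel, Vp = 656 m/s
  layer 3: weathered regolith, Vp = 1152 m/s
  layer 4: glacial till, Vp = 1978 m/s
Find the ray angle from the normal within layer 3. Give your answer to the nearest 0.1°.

Ray parameter p = sin 15.2° / 564 = 4.6487e-04 s/m.
sin θ_3 = p·V_3 = 4.6487e-04 × 1152 = 0.5355.
θ_3 = 32.38° from the vertical.

32.4°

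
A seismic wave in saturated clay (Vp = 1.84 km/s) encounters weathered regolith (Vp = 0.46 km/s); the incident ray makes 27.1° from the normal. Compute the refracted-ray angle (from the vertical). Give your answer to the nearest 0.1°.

6.5°

sin θ₁/V₁ = sin θ₂/V₂ ⇒ sin θ₂ = 0.46·sin 27.1°/1.84 = 0.46·0.4555/1.84 = 0.1139.
θ₂ = sin⁻¹(0.1139) = 6.54° (from vertical).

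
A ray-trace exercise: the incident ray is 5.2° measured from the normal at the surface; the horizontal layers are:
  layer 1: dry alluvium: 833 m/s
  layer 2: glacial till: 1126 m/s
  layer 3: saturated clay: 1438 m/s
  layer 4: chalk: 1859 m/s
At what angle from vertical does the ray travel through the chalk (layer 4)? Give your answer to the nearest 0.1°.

11.7°

Snell's law across each interface conserves sin θ / V, so sin θ_4 = V_4·sin θ₁/V₁.
sin θ_4 = 1859 × sin 5.2° / 833 = 0.2023.
θ_4 = arcsin 0.2023 = 11.67°.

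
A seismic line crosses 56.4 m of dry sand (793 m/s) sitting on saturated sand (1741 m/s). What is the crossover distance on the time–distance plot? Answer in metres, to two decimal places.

184.42 m

θ_c = arcsin(793/1741) = 27.10°, so cos θ_c = 0.8902 and tᵢ = 2h cos θ_c/V₁ = 0.1266 s.
At crossover x/V₁ = x/V₂ + tᵢ ⇒ x = tᵢ/(1/V₁ − 1/V₂) = 0.12663/(1.2610e-03 − 5.7438e-04) = 184.42 m.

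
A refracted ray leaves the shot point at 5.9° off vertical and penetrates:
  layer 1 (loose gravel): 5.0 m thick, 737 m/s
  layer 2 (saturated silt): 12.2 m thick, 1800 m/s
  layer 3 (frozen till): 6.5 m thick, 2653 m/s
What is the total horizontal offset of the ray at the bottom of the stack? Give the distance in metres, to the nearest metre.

Ray parameter p = sin 5.9° / 737 m/s = 1.3947e-04 s/m.
Layer 1: θ = 5.90°; offset = 5.0·tan 5.90° = 0.517 m.
Layer 2: sin θ = p·1800 = 0.2511 → θ = 14.54°; offset = 12.2·tan 14.54° = 3.164 m.
Layer 3: sin θ = p·2653 = 0.3700 → θ = 21.72°; offset = 6.5·tan 21.72° = 2.589 m.
Σ offsets = 6.270 m.

6 m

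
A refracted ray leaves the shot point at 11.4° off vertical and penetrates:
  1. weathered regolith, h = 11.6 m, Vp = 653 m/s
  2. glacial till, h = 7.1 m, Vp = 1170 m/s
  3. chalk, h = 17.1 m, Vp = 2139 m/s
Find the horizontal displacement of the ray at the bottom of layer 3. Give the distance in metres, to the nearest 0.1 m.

19.6 m

Apply Snell's law at each interface; in layer i the horizontal offset is hᵢ·tan θᵢ.
Layer 1: θ = 11.40°; offset = 11.6·tan 11.40° = 2.339 m.
Layer 2: sin θ = 1170·sin 11.4°/653 = 0.3541, θ = 20.74°; offset = 7.1·tan 20.74° = 2.689 m.
Layer 3: sin θ = 2139·sin 11.4°/653 = 0.6475, θ = 40.35°; offset = 17.1·tan 40.35° = 14.528 m.
Σ offsets = 19.555 m.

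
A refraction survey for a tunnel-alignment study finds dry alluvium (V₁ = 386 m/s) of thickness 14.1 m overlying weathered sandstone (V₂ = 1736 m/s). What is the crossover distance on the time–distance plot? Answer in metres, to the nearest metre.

35 m

θ_c = arcsin(386/1736) = 12.85°, so cos θ_c = 0.9750 and tᵢ = 2h cos θ_c/V₁ = 0.0712 s.
At crossover x/V₁ = x/V₂ + tᵢ ⇒ x = tᵢ/(1/V₁ − 1/V₂) = 0.07123/(2.5907e-03 − 5.7604e-04) = 35.36 m.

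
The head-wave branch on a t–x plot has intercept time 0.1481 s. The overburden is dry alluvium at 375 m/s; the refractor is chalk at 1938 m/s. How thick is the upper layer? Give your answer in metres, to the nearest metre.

θ_c = arcsin(375/1938) = 11.16°; cos θ_c = 0.9811.
tᵢ = 2h cos θ_c/V₁ ⇒ h = tᵢ·V₁/(2 cos θ_c) = 0.1481·375/(2·0.9811) = 28.30 m.

28 m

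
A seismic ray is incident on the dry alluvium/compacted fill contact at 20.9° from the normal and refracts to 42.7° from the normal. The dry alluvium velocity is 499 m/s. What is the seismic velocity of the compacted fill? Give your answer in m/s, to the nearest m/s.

949 m/s

sin 20.9° = 0.3567; sin 42.7° = 0.6782.
V₂ = V₁·(sin θ₂/sin θ₁) = 499·(0.6782/0.3567) = 948.60 m/s.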